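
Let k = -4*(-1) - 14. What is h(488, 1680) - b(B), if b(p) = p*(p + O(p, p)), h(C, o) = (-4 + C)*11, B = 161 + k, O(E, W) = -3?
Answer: -17024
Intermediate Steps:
k = -10 (k = 4 - 14 = -10)
B = 151 (B = 161 - 10 = 151)
h(C, o) = -44 + 11*C
b(p) = p*(-3 + p) (b(p) = p*(p - 3) = p*(-3 + p))
h(488, 1680) - b(B) = (-44 + 11*488) - 151*(-3 + 151) = (-44 + 5368) - 151*148 = 5324 - 1*22348 = 5324 - 22348 = -17024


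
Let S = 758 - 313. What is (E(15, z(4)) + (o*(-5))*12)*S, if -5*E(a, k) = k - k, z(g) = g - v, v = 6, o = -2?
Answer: 53400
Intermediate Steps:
S = 445
z(g) = -6 + g (z(g) = g - 1*6 = g - 6 = -6 + g)
E(a, k) = 0 (E(a, k) = -(k - k)/5 = -⅕*0 = 0)
(E(15, z(4)) + (o*(-5))*12)*S = (0 - 2*(-5)*12)*445 = (0 + 10*12)*445 = (0 + 120)*445 = 120*445 = 53400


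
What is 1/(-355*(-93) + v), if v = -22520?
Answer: 1/10495 ≈ 9.5283e-5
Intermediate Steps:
1/(-355*(-93) + v) = 1/(-355*(-93) - 22520) = 1/(33015 - 22520) = 1/10495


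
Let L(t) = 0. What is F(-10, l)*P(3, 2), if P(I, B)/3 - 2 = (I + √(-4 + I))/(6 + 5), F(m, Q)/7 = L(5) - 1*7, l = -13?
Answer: -3675/11 - 147*I/11 ≈ -334.09 - 13.364*I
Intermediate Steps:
F(m, Q) = -49 (F(m, Q) = 7*(0 - 1*7) = 7*(0 - 7) = 7*(-7) = -49)
P(I, B) = 6 + 3*I/11 + 3*√(-4 + I)/11 (P(I, B) = 6 + 3*((I + √(-4 + I))/(6 + 5)) = 6 + 3*((I + √(-4 + I))/11) = 6 + 3*((I + √(-4 + I))*(1/11)) = 6 + 3*(I/11 + √(-4 + I)/11) = 6 + (3*I/11 + 3*√(-4 + I)/11) = 6 + 3*I/11 + 3*√(-4 + I)/11)
F(-10, l)*P(3, 2) = -49*(6 + (3/11)*3 + 3*√(-4 + 3)/11) = -49*(6 + 9/11 + 3*√(-1)/11) = -49*(6 + 9/11 + 3*I/11) = -49*(75/11 + 3*I/11) = -3675/11 - 147*I/11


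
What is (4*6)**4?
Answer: 331776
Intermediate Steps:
(4*6)**4 = 24**4 = 331776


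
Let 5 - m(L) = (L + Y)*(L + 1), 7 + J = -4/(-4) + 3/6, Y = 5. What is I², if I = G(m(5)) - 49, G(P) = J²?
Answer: 5625/16 ≈ 351.56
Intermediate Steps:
J = -11/2 (J = -7 + (-4/(-4) + 3/6) = -7 + (-4*(-¼) + 3*(⅙)) = -7 + (1 + ½) = -7 + 3/2 = -11/2 ≈ -5.5000)
m(L) = 5 - (1 + L)*(5 + L) (m(L) = 5 - (L + 5)*(L + 1) = 5 - (5 + L)*(1 + L) = 5 - (1 + L)*(5 + L))
G(P) = 121/4 (G(P) = (-11/2)² = 121/4)
I = -75/4 (I = 121/4 - 49 = -75/4 ≈ -18.750)
I² = (-75/4)² = 5625/16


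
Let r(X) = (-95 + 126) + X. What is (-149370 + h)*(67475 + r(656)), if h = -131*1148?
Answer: -20432104796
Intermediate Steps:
h = -150388
r(X) = 31 + X
(-149370 + h)*(67475 + r(656)) = (-149370 - 150388)*(67475 + (31 + 656)) = -299758*(67475 + 687) = -299758*68162 = -20432104796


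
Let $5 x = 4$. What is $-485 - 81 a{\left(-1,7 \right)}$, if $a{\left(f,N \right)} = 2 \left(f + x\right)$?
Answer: $- \frac{2263}{5} \approx -452.6$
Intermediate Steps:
$x = \frac{4}{5}$ ($x = \frac{1}{5} \cdot 4 = \frac{4}{5} \approx 0.8$)
$a{\left(f,N \right)} = \frac{8}{5} + 2 f$ ($a{\left(f,N \right)} = 2 \left(f + \frac{4}{5}\right) = 2 \left(\frac{4}{5} + f\right) = \frac{8}{5} + 2 f$)
$-485 - 81 a{\left(-1,7 \right)} = -485 - 81 \left(\frac{8}{5} + 2 \left(-1\right)\right) = -485 - 81 \left(\frac{8}{5} - 2\right) = -485 - - \frac{162}{5} = -485 + \frac{162}{5} = - \frac{2263}{5}$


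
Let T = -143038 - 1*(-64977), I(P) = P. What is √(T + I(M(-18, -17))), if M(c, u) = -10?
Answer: I*√78071 ≈ 279.41*I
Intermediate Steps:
T = -78061 (T = -143038 + 64977 = -78061)
√(T + I(M(-18, -17))) = √(-78061 - 10) = √(-78071) = I*√78071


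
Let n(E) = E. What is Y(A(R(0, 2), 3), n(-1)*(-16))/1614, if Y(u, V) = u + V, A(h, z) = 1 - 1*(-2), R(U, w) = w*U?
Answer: 19/1614 ≈ 0.011772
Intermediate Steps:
R(U, w) = U*w
A(h, z) = 3 (A(h, z) = 1 + 2 = 3)
Y(u, V) = V + u
Y(A(R(0, 2), 3), n(-1)*(-16))/1614 = (-1*(-16) + 3)/1614 = (16 + 3)*(1/1614) = 19*(1/1614) = 19/1614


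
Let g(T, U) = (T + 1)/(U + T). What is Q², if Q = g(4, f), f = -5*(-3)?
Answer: 25/361 ≈ 0.069252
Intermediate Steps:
f = 15
g(T, U) = (1 + T)/(T + U)
Q = 5/19 (Q = (1 + 4)/(4 + 15) = 5/19 ≈ 0.26316)
Q² = (5/19)² = 25/361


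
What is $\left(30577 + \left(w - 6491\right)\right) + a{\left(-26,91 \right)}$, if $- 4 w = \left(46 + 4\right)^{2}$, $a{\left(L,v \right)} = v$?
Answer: $23552$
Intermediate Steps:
$w = -625$ ($w = - \frac{\left(46 + 4\right)^{2}}{4} = - \frac{50^{2}}{4} = \left(- \frac{1}{4}\right) 2500 = -625$)
$\left(30577 + \left(w - 6491\right)\right) + a{\left(-26,91 \right)} = \left(30577 - 7116\right) + 91 = 23461 + 91 = 23552$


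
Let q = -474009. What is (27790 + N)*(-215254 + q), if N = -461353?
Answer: 298838934069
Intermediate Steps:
(27790 + N)*(-215254 + q) = (27790 - 461353)*(-215254 - 474009) = -433563*(-689263) = 298838934069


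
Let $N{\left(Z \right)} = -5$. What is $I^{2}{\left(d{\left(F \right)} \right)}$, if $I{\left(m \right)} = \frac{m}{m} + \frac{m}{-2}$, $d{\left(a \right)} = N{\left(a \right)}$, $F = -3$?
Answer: $\frac{49}{4} \approx 12.25$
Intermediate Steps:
$d{\left(a \right)} = -5$
$I{\left(m \right)} = 1 - \frac{m}{2}$ ($I{\left(m \right)} = 1 + m \left(- \frac{1}{2}\right) = 1 - \frac{m}{2}$)
$I^{2}{\left(d{\left(F \right)} \right)} = \left(1 - - \frac{5}{2}\right)^{2} = \left(1 + \frac{5}{2}\right)^{2} = \left(\frac{7}{2}\right)^{2} = \frac{49}{4}$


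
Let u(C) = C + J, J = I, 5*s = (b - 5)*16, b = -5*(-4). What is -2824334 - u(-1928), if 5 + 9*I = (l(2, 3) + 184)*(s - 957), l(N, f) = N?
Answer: -25232575/9 ≈ -2.8036e+6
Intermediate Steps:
b = 20
s = 48 (s = ((20 - 5)*16)/5 = (15*16)/5 = (⅕)*240 = 48)
I = -169079/9 (I = -5/9 + ((2 + 184)*(48 - 957))/9 = -5/9 + (186*(-909))/9 = -5/9 + (⅑)*(-169074) = -5/9 - 18786 = -169079/9 ≈ -18787.)
J = -169079/9 ≈ -18787.
u(C) = -169079/9 + C (u(C) = C - 169079/9 = -169079/9 + C)
-2824334 - u(-1928) = -2824334 - (-169079/9 - 1928) = -2824334 - 1*(-186431/9) = -2824334 + 186431/9 = -25232575/9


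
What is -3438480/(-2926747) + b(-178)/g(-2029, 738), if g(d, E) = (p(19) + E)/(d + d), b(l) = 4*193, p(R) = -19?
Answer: -9166370492552/2104331093 ≈ -4356.0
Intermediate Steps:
b(l) = 772
g(d, E) = (-19 + E)/(2*d) (g(d, E) = (-19 + E)/(d + d) = (-19 + E)/((2*d)) = (-19 + E)*(1/(2*d)) = (-19 + E)/(2*d))
-3438480/(-2926747) + b(-178)/g(-2029, 738) = -3438480/(-2926747) + 772/(((1/2)*(-19 + 738)/(-2029))) = -3438480*(-1/2926747) + 772/(((1/2)*(-1/2029)*719)) = 3438480/2926747 + 772/(-719/4058) = 3438480/2926747 + 772*(-4058/719) = 3438480/2926747 - 3132776/719 = -9166370492552/2104331093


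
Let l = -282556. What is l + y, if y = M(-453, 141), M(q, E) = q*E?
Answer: -346429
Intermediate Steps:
M(q, E) = E*q
y = -63873 (y = 141*(-453) = -63873)
l + y = -282556 - 63873 = -346429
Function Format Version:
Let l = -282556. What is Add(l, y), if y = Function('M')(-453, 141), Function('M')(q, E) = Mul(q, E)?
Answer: -346429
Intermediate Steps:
Function('M')(q, E) = Mul(E, q)
y = -63873 (y = Mul(141, -453) = -63873)
Add(l, y) = Add(-282556, -63873) = -346429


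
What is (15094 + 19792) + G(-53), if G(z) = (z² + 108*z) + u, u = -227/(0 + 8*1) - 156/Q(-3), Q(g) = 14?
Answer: 1788163/56 ≈ 31931.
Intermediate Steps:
u = -2213/56 (u = -227/(0 + 8*1) - 156/14 = -227/(0 + 8) - 156*1/14 = -227/8 - 78/7 = -2213/56 ≈ -39.518)
G(z) = -2213/56 + z² + 108*z (G(z) = (z² + 108*z) - 2213/56 = -2213/56 + z² + 108*z)
(15094 + 19792) + G(-53) = (15094 + 19792) + (-2213/56 + (-53)² + 108*(-53)) = 34886 + (-2213/56 + 2809 - 5724) = 34886 - 165453/56 = 1788163/56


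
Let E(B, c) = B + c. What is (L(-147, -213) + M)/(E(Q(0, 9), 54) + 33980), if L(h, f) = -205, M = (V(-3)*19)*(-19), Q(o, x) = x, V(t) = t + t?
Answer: 1961/34043 ≈ 0.057604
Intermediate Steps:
V(t) = 2*t
M = 2166 (M = ((2*(-3))*19)*(-19) = -6*19*(-19) = -114*(-19) = 2166)
(L(-147, -213) + M)/(E(Q(0, 9), 54) + 33980) = (-205 + 2166)/((9 + 54) + 33980) = 1961/(63 + 33980) = 1961/34043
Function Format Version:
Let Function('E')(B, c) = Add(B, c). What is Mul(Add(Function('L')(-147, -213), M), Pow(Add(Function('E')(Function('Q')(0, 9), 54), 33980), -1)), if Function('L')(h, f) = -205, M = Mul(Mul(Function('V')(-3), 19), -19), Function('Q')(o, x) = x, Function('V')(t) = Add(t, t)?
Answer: Rational(1961, 34043) ≈ 0.057604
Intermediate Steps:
Function('V')(t) = Mul(2, t)
M = 2166 (M = Mul(Mul(Mul(2, -3), 19), -19) = Mul(Mul(-6, 19), -19) = Mul(-114, -19) = 2166)
Mul(Add(Function('L')(-147, -213), M), Pow(Add(Function('E')(Function('Q')(0, 9), 54), 33980), -1)) = Mul(Add(-205, 2166), Pow(Add(Add(9, 54), 33980), -1)) = Mul(1961, Pow(Add(63, 33980), -1)) = Mul(1961, Pow(34043, -1)) = Mul(1961, Rational(1, 34043)) = Rational(1961, 34043)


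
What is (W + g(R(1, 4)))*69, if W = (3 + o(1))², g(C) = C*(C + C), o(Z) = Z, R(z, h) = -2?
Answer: 1656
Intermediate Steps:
g(C) = 2*C² (g(C) = C*(2*C) = 2*C²)
W = 16 (W = (3 + 1)² = 4² = 16)
(W + g(R(1, 4)))*69 = (16 + 2*(-2)²)*69 = (16 + 2*4)*69 = (16 + 8)*69 = 24*69 = 1656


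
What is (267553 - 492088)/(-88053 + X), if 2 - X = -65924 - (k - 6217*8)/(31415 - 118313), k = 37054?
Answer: 9755821215/961389682 ≈ 10.148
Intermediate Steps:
X = 2864425115/43449 (X = 2 - (-65924 - (37054 - 6217*8)/(31415 - 118313)) = 2 - (-65924 - (37054 - 49736)/(-86898)) = 2 - (-65924 - (-12682)*(-1)/86898) = 2 - (-65924 - 1*6341/43449) = 2 - (-65924 - 6341/43449) = 2 - 1*(-2864338217/43449) = 2 + 2864338217/43449 = 2864425115/43449 ≈ 65926.)
(267553 - 492088)/(-88053 + X) = (267553 - 492088)/(-88053 + 2864425115/43449) = -224535/(-961389682/43449) = -224535*(-43449/961389682) = 9755821215/961389682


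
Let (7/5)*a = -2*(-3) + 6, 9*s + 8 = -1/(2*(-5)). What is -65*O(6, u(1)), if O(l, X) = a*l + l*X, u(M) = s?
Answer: -63011/21 ≈ -3000.5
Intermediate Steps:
s = -79/90 (s = -8/9 + (-1/(2*(-5)))/9 = -8/9 + (-1/(-10))/9 = -8/9 + (-1*(-1/10))/9 = -8/9 + (1/9)*(1/10) = -8/9 + 1/90 = -79/90 ≈ -0.87778)
u(M) = -79/90
a = 60/7 (a = 5*(-2*(-3) + 6)/7 = 5*(6 + 6)/7 = (5/7)*12 = 60/7 ≈ 8.5714)
O(l, X) = 60*l/7 + X*l (O(l, X) = 60*l/7 + l*X = 60*l/7 + X*l)
-65*O(6, u(1)) = -65*6*(60 + 7*(-79/90))/7 = -65*6*(60 - 553/90)/7 = -65*6*4847/(7*90) = -65*4847/105 = -63011/21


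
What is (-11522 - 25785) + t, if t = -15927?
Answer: -53234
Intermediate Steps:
(-11522 - 25785) + t = (-11522 - 25785) - 15927 = -37307 - 15927 = -53234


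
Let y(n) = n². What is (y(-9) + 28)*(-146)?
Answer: -15914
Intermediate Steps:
(y(-9) + 28)*(-146) = ((-9)² + 28)*(-146) = (81 + 28)*(-146) = 109*(-146) = -15914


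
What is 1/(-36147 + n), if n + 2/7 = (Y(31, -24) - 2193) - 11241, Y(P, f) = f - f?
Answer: -7/347069 ≈ -2.0169e-5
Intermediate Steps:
Y(P, f) = 0
n = -94040/7 (n = -2/7 + ((0 - 2193) - 11241) = -2/7 + (-2193 - 11241) = -2/7 - 13434 = -94040/7 ≈ -13434.)
1/(-36147 + n) = 1/(-36147 - 94040/7) = 1/(-347069/7) = -7/347069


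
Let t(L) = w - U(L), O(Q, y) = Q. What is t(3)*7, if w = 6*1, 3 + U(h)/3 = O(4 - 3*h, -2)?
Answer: 210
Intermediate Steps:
U(h) = 3 - 9*h (U(h) = -9 + 3*(4 - 3*h) = -9 + (12 - 9*h) = 3 - 9*h)
w = 6
t(L) = 3 + 9*L (t(L) = 6 - (3 - 9*L) = 6 + (-3 + 9*L) = 3 + 9*L)
t(3)*7 = (3 + 9*3)*7 = (3 + 27)*7 = 30*7 = 210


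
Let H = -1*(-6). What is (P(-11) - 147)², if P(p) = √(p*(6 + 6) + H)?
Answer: 21483 - 882*I*√14 ≈ 21483.0 - 3300.1*I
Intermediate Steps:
H = 6
P(p) = √(6 + 12*p) (P(p) = √(p*(6 + 6) + 6) = √(p*12 + 6) = √(12*p + 6) = √(6 + 12*p))
(P(-11) - 147)² = (√(6 + 12*(-11)) - 147)² = (√(6 - 132) - 147)² = (√(-126) - 147)² = (3*I*√14 - 147)² = (-147 + 3*I*√14)²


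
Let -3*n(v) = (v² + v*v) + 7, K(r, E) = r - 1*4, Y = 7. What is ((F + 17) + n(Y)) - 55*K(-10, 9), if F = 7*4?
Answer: 780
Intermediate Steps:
K(r, E) = -4 + r (K(r, E) = r - 4 = -4 + r)
F = 28
n(v) = -7/3 - 2*v²/3 (n(v) = -((v² + v*v) + 7)/3 = -((v² + v²) + 7)/3 = -(2*v² + 7)/3 = -(7 + 2*v²)/3 = -7/3 - 2*v²/3)
((F + 17) + n(Y)) - 55*K(-10, 9) = ((28 + 17) + (-7/3 - ⅔*7²)) - 55*(-4 - 10) = (45 + (-7/3 - ⅔*49)) - 55*(-14) = (45 + (-7/3 - 98/3)) + 770 = (45 - 35) + 770 = 10 + 770 = 780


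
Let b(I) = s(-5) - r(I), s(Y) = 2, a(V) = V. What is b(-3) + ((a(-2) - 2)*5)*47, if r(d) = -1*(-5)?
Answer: -943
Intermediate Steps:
r(d) = 5
b(I) = -3 (b(I) = 2 - 1*5 = 2 - 5 = -3)
b(-3) + ((a(-2) - 2)*5)*47 = -3 + ((-2 - 2)*5)*47 = -3 - 4*5*47 = -3 - 20*47 = -3 - 940 = -943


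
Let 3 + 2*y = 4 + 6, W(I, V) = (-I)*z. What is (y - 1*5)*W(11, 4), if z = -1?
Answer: -33/2 ≈ -16.500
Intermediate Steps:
W(I, V) = I (W(I, V) = -I*(-1) = I)
y = 7/2 (y = -3/2 + (4 + 6)/2 = -3/2 + (½)*10 = -3/2 + 5 = 7/2 ≈ 3.5000)
(y - 1*5)*W(11, 4) = (7/2 - 1*5)*11 = (7/2 - 5)*11 = -3/2*11 = -33/2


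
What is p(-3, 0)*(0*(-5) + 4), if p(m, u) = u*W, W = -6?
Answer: 0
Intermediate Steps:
p(m, u) = -6*u (p(m, u) = u*(-6) = -6*u)
p(-3, 0)*(0*(-5) + 4) = (-6*0)*(0*(-5) + 4) = 0*(0 + 4) = 0*4 = 0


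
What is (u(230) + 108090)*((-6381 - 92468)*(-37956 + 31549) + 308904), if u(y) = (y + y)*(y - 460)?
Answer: 1451022883630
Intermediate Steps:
u(y) = 2*y*(-460 + y) (u(y) = (2*y)*(-460 + y) = 2*y*(-460 + y))
(u(230) + 108090)*((-6381 - 92468)*(-37956 + 31549) + 308904) = (2*230*(-460 + 230) + 108090)*((-6381 - 92468)*(-37956 + 31549) + 308904) = (2*230*(-230) + 108090)*(-98849*(-6407) + 308904) = (-105800 + 108090)*(633325543 + 308904) = 2290*633634447 = 1451022883630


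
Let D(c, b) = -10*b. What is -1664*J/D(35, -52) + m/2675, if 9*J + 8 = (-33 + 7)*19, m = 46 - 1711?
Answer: 856427/4815 ≈ 177.87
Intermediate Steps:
m = -1665
J = -502/9 (J = -8/9 + ((-33 + 7)*19)/9 = -8/9 + (-26*19)/9 = -8/9 + (⅑)*(-494) = -8/9 - 494/9 = -502/9 ≈ -55.778)
-1664*J/D(35, -52) + m/2675 = -1664/((-10*(-52))/(-502/9)) - 1665/2675 = -1664/(520*(-9/502)) - 1665*1/2675 = -1664/(-2340/251) - 333/535 = -1664*(-251/2340) - 333/535 = 8032/45 - 333/535 = 856427/4815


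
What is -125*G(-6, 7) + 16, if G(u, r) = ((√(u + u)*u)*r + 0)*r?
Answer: 16 + 73500*I*√3 ≈ 16.0 + 1.2731e+5*I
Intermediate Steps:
G(u, r) = √2*r²*u^(3/2) (G(u, r) = ((√(2*u)*u)*r + 0)*r = (((√2*√u)*u)*r + 0)*r = ((√2*u^(3/2))*r + 0)*r = (r*√2*u^(3/2) + 0)*r = (r*√2*u^(3/2))*r = √2*r²*u^(3/2))
-125*G(-6, 7) + 16 = -125*√2*7²*(-6)^(3/2) + 16 = -125*√2*49*(-6*I*√6) + 16 = -(-73500)*I*√3 + 16 = 73500*I*√3 + 16 = 16 + 73500*I*√3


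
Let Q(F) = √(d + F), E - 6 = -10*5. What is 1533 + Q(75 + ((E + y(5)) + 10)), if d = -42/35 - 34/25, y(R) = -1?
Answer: 1533 + 6*√26/5 ≈ 1539.1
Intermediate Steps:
E = -44 (E = 6 - 10*5 = 6 - 50 = -44)
d = -64/25 (d = -42*1/35 - 34*1/25 = -6/5 - 34/25 = -64/25 ≈ -2.5600)
Q(F) = √(-64/25 + F)
1533 + Q(75 + ((E + y(5)) + 10)) = 1533 + √(-64 + 25*(75 + ((-44 - 1) + 10)))/5 = 1533 + √(-64 + 25*(75 + (-45 + 10)))/5 = 1533 + √(-64 + 25*(75 - 35))/5 = 1533 + √(-64 + 25*40)/5 = 1533 + √(-64 + 1000)/5 = 1533 + √936/5 = 1533 + (6*√26)/5 = 1533 + 6*√26/5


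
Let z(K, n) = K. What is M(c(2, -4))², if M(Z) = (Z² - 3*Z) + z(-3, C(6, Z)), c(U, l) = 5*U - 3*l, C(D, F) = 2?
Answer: 172225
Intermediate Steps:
c(U, l) = -3*l + 5*U
M(Z) = -3 + Z² - 3*Z (M(Z) = (Z² - 3*Z) - 3 = -3 + Z² - 3*Z)
M(c(2, -4))² = (-3 + (-3*(-4) + 5*2)² - 3*(-3*(-4) + 5*2))² = (-3 + (12 + 10)² - 3*(12 + 10))² = (-3 + 22² - 3*22)² = (-3 + 484 - 66)² = 415² = 172225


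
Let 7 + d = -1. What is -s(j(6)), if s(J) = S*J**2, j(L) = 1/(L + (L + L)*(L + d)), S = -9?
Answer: 1/36 ≈ 0.027778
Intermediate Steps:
d = -8 (d = -7 - 1 = -8)
j(L) = 1/(L + 2*L*(-8 + L)) (j(L) = 1/(L + (L + L)*(L - 8)) = 1/(L + (2*L)*(-8 + L)) = 1/(L + 2*L*(-8 + L)))
s(J) = -9*J**2
-s(j(6)) = -(-9)*(1/(6*(-15 + 2*6)))**2 = -(-9)*(1/(6*(-15 + 12)))**2 = -(-9)*((1/6)/(-3))**2 = -(-9)*((1/6)*(-1/3))**2 = -(-9)*(-1/18)**2 = -(-9)/324 = -1*(-1/36) = 1/36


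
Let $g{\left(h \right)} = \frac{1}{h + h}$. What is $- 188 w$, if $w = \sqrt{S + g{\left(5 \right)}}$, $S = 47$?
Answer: $- \frac{94 \sqrt{4710}}{5} \approx -1290.2$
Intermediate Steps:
$g{\left(h \right)} = \frac{1}{2 h}$
$w = \frac{\sqrt{4710}}{10}$ ($w = \sqrt{47 + \frac{1}{2 \cdot 5}} = \sqrt{47 + \frac{1}{2} \cdot \frac{1}{5}} = \sqrt{47 + \frac{1}{10}} = \sqrt{\frac{471}{10}} = \frac{\sqrt{4710}}{10} \approx 6.8629$)
$- 188 w = - 188 \frac{\sqrt{4710}}{10} = - \frac{94 \sqrt{4710}}{5}$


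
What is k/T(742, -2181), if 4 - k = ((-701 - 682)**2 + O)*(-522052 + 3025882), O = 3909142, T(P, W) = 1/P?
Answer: -10816041333642692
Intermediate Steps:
k = -14576875112726 (k = 4 - ((-701 - 682)**2 + 3909142)*(-522052 + 3025882) = 4 - ((-1383)**2 + 3909142)*2503830 = 4 - (1912689 + 3909142)*2503830 = 4 - 5821831*2503830 = 4 - 1*14576875112730 = 4 - 14576875112730 = -14576875112726)
k/T(742, -2181) = -14576875112726/(1/742) = -14576875112726/1/742 = -14576875112726*742 = -10816041333642692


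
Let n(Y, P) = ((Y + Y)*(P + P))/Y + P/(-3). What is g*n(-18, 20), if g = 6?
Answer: 440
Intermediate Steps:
n(Y, P) = 11*P/3 (n(Y, P) = ((2*Y)*(2*P))/Y + P*(-⅓) = (4*P*Y)/Y - P/3 = 4*P - P/3 = 11*P/3)
g*n(-18, 20) = 6*((11/3)*20) = 6*(220/3) = 440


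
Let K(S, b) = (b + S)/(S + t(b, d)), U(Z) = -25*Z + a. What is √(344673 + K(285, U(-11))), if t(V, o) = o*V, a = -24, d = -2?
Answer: √16230190585/217 ≈ 587.09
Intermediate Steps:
t(V, o) = V*o
U(Z) = -24 - 25*Z (U(Z) = -25*Z - 24 = -24 - 25*Z)
K(S, b) = (S + b)/(S - 2*b) (K(S, b) = (b + S)/(S + b*(-2)) = (S + b)/(S - 2*b))
√(344673 + K(285, U(-11))) = √(344673 + (285 + (-24 - 25*(-11)))/(285 - 2*(-24 - 25*(-11)))) = √(344673 + (285 + (-24 + 275))/(285 - 2*(-24 + 275))) = √(344673 + (285 + 251)/(285 - 2*251)) = √(344673 + 536/(285 - 502)) = √(344673 + 536/(-217)) = √(344673 - 1/217*536) = √(344673 - 536/217) = √(74793505/217) = √16230190585/217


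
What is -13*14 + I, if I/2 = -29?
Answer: -240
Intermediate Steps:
I = -58 (I = 2*(-29) = -58)
-13*14 + I = -13*14 - 58 = -182 - 58 = -240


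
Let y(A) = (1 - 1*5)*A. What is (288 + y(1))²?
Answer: 80656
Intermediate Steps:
y(A) = -4*A (y(A) = (1 - 5)*A = -4*A)
(288 + y(1))² = (288 - 4*1)² = (288 - 4)² = 284² = 80656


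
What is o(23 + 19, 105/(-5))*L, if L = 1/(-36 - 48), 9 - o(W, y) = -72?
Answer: -27/28 ≈ -0.96429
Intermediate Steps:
o(W, y) = 81 (o(W, y) = 9 - 1*(-72) = 9 + 72 = 81)
L = -1/84 (L = 1/(-84) = -1/84 ≈ -0.011905)
o(23 + 19, 105/(-5))*L = 81*(-1/84) = -27/28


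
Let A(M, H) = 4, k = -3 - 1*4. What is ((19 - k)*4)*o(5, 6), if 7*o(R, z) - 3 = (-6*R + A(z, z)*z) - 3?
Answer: -624/7 ≈ -89.143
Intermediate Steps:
k = -7 (k = -3 - 4 = -7)
o(R, z) = -6*R/7 + 4*z/7 (o(R, z) = 3/7 + ((-6*R + 4*z) - 3)/7 = 3/7 + (-3 - 6*R + 4*z)/7 = 3/7 + (-3/7 - 6*R/7 + 4*z/7) = -6*R/7 + 4*z/7)
((19 - k)*4)*o(5, 6) = ((19 - 1*(-7))*4)*(-6/7*5 + (4/7)*6) = ((19 + 7)*4)*(-30/7 + 24/7) = (26*4)*(-6/7) = 104*(-6/7) = -624/7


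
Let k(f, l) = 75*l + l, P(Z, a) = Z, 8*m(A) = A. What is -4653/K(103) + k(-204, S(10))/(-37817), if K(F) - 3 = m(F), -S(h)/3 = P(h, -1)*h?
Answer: -1404804408/4802759 ≈ -292.50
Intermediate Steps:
m(A) = A/8
S(h) = -3*h**2 (S(h) = -3*h*h = -3*h**2)
K(F) = 3 + F/8
k(f, l) = 76*l
-4653/K(103) + k(-204, S(10))/(-37817) = -4653/(3 + (1/8)*103) + (76*(-3*10**2))/(-37817) = -4653/(3 + 103/8) + (76*(-3*100))*(-1/37817) = -4653/127/8 + (76*(-300))*(-1/37817) = -4653*8/127 - 22800*(-1/37817) = -37224/127 + 22800/37817 = -1404804408/4802759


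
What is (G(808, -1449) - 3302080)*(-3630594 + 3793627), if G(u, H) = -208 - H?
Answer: -538145684687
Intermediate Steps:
(G(808, -1449) - 3302080)*(-3630594 + 3793627) = ((-208 - 1*(-1449)) - 3302080)*(-3630594 + 3793627) = ((-208 + 1449) - 3302080)*163033 = (1241 - 3302080)*163033 = -3300839*163033 = -538145684687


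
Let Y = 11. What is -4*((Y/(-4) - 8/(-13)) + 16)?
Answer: -721/13 ≈ -55.462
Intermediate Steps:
-4*((Y/(-4) - 8/(-13)) + 16) = -4*((11/(-4) - 8/(-13)) + 16) = -4*((11*(-¼) - 8*(-1/13)) + 16) = -4*((-11/4 + 8/13) + 16) = -4*(-111/52 + 16) = -4*721/52 = -721/13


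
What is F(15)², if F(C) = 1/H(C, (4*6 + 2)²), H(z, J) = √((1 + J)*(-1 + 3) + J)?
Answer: 1/2030 ≈ 0.00049261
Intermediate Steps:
H(z, J) = √(2 + 3*J) (H(z, J) = √((1 + J)*2 + J) = √((2 + 2*J) + J) = √(2 + 3*J))
F(C) = √2030/2030 (F(C) = 1/(√(2 + 3*(4*6 + 2)²)) = 1/(√(2 + 3*(24 + 2)²)) = 1/(√(2 + 3*26²)) = 1/(√(2 + 3*676)) = 1/(√(2 + 2028)) = 1/(√2030) = √2030/2030)
F(15)² = (√2030/2030)² = 1/2030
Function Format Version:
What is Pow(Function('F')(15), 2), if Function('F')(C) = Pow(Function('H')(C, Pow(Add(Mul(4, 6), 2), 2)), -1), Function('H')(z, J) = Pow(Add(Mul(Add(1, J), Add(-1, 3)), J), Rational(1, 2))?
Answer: Rational(1, 2030) ≈ 0.00049261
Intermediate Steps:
Function('H')(z, J) = Pow(Add(2, Mul(3, J)), Rational(1, 2)) (Function('H')(z, J) = Pow(Add(Mul(Add(1, J), 2), J), Rational(1, 2)) = Pow(Add(Add(2, Mul(2, J)), J), Rational(1, 2)) = Pow(Add(2, Mul(3, J)), Rational(1, 2)))
Function('F')(C) = Mul(Rational(1, 2030), Pow(2030, Rational(1, 2))) (Function('F')(C) = Pow(Pow(Add(2, Mul(3, Pow(Add(Mul(4, 6), 2), 2))), Rational(1, 2)), -1) = Pow(Pow(Add(2, Mul(3, Pow(Add(24, 2), 2))), Rational(1, 2)), -1) = Pow(Pow(Add(2, Mul(3, Pow(26, 2))), Rational(1, 2)), -1) = Pow(Pow(Add(2, Mul(3, 676)), Rational(1, 2)), -1) = Pow(Pow(Add(2, 2028), Rational(1, 2)), -1) = Pow(Pow(2030, Rational(1, 2)), -1) = Mul(Rational(1, 2030), Pow(2030, Rational(1, 2))))
Pow(Function('F')(15), 2) = Pow(Mul(Rational(1, 2030), Pow(2030, Rational(1, 2))), 2) = Rational(1, 2030)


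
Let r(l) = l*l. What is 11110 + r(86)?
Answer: 18506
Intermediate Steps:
r(l) = l²
11110 + r(86) = 11110 + 86² = 11110 + 7396 = 18506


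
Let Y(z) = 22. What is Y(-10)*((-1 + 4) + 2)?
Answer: 110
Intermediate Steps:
Y(-10)*((-1 + 4) + 2) = 22*((-1 + 4) + 2) = 22*(3 + 2) = 22*5 = 110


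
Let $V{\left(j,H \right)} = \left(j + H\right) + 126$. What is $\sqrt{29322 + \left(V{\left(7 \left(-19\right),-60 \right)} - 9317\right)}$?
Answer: $\sqrt{19938} \approx 141.2$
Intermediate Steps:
$V{\left(j,H \right)} = 126 + H + j$ ($V{\left(j,H \right)} = \left(H + j\right) + 126 = 126 + H + j$)
$\sqrt{29322 + \left(V{\left(7 \left(-19\right),-60 \right)} - 9317\right)} = \sqrt{29322 + \left(\left(126 - 60 + 7 \left(-19\right)\right) - 9317\right)} = \sqrt{29322 - 9384} = \sqrt{19938}$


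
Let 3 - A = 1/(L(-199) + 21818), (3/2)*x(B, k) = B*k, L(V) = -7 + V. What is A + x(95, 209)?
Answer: 286135675/21612 ≈ 13240.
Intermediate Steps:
x(B, k) = 2*B*k/3 (x(B, k) = 2*(B*k)/3 = 2*B*k/3)
A = 64835/21612 (A = 3 - 1/((-7 - 199) + 21818) = 3 - 1/(-206 + 21818) = 3 - 1/21612 = 64835/21612 ≈ 3.0000)
A + x(95, 209) = 64835/21612 + (⅔)*95*209 = 64835/21612 + 39710/3 = 286135675/21612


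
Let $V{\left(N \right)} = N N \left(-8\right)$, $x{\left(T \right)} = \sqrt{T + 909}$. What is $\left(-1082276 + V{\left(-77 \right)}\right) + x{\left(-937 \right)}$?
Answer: $-1129708 + 2 i \sqrt{7} \approx -1.1297 \cdot 10^{6} + 5.2915 i$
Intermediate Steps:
$x{\left(T \right)} = \sqrt{909 + T}$
$V{\left(N \right)} = - 8 N^{2}$ ($V{\left(N \right)} = N^{2} \left(-8\right) = - 8 N^{2}$)
$\left(-1082276 + V{\left(-77 \right)}\right) + x{\left(-937 \right)} = \left(-1082276 - 8 \left(-77\right)^{2}\right) + \sqrt{909 - 937} = \left(-1082276 - 47432\right) + \sqrt{-28} = \left(-1082276 - 47432\right) + 2 i \sqrt{7} = -1129708 + 2 i \sqrt{7}$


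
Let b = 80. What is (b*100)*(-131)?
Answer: -1048000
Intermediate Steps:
(b*100)*(-131) = (80*100)*(-131) = 8000*(-131) = -1048000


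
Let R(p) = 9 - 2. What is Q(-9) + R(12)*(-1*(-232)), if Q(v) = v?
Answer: 1615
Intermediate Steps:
R(p) = 7
Q(-9) + R(12)*(-1*(-232)) = -9 + 7*(-1*(-232)) = -9 + 7*232 = -9 + 1624 = 1615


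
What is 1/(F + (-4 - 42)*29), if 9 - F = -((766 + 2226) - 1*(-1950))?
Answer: 1/3617 ≈ 0.00027647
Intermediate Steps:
F = 4951 (F = 9 - (-1)*((766 + 2226) - 1*(-1950)) = 9 - (-1)*(2992 + 1950) = 9 - (-1)*4942 = 9 - 1*(-4942) = 9 + 4942 = 4951)
1/(F + (-4 - 42)*29) = 1/(4951 + (-4 - 42)*29) = 1/(4951 - 46*29) = 1/(4951 - 1334) = 1/3617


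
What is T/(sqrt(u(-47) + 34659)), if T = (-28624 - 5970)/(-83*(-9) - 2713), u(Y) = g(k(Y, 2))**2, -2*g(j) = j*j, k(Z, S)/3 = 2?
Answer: 17297*sqrt(23)/881751 ≈ 0.094078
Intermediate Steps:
k(Z, S) = 6 (k(Z, S) = 3*2 = 6)
g(j) = -j**2/2 (g(j) = -j*j/2 = -j**2/2)
u(Y) = 324 (u(Y) = (-1/2*6**2)**2 = (-1/2*36)**2 = (-18)**2 = 324)
T = 17297/983 (T = -34594/(747 - 2713) = -34594/(-1966) = -34594*(-1/1966) = 17297/983 ≈ 17.596)
T/(sqrt(u(-47) + 34659)) = 17297/(983*(sqrt(324 + 34659))) = 17297/(983*(sqrt(34983))) = 17297/(983*((39*sqrt(23)))) = 17297*(sqrt(23)/897)/983 = 17297*sqrt(23)/881751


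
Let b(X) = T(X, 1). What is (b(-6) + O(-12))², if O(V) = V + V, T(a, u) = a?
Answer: 900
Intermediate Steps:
b(X) = X
O(V) = 2*V
(b(-6) + O(-12))² = (-6 + 2*(-12))² = (-6 - 24)² = (-30)² = 900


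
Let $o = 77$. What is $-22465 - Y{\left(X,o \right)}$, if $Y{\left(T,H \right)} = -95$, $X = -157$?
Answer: $-22370$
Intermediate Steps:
$-22465 - Y{\left(X,o \right)} = -22465 - -95 = -22465 + 95 = -22370$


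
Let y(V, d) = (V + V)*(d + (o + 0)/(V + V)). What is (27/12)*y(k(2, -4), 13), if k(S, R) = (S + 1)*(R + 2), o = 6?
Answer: -675/2 ≈ -337.50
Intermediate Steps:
k(S, R) = (1 + S)*(2 + R)
y(V, d) = 2*V*(d + 3/V) (y(V, d) = (V + V)*(d + (6 + 0)/(V + V)) = (2*V)*(d + 6/((2*V))) = (2*V)*(d + 6*(1/(2*V))) = (2*V)*(d + 3/V) = 2*V*(d + 3/V))
(27/12)*y(k(2, -4), 13) = (27/12)*(6 + 2*(2 - 4 + 2*2 - 4*2)*13) = (27*(1/12))*(6 + 2*(2 - 4 + 4 - 8)*13) = 9*(6 + 2*(-6)*13)/4 = 9*(6 - 156)/4 = (9/4)*(-150) = -675/2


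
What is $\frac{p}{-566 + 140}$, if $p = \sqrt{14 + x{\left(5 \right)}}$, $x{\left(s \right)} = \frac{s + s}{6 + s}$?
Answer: $- \frac{\sqrt{451}}{2343} \approx -0.0090639$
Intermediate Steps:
$x{\left(s \right)} = \frac{2 s}{6 + s}$
$p = \frac{2 \sqrt{451}}{11}$ ($p = \sqrt{14 + 2 \cdot 5 \frac{1}{6 + 5}} = \sqrt{14 + 2 \cdot 5 \cdot \frac{1}{11}} = \sqrt{14 + \frac{10}{11}} = \sqrt{\frac{164}{11}} = \frac{2 \sqrt{451}}{11} \approx 3.8612$)
$\frac{p}{-566 + 140} = \frac{\frac{2}{11} \sqrt{451}}{-566 + 140} = \frac{\frac{2}{11} \sqrt{451}}{-426} = - \frac{\frac{2}{11} \sqrt{451}}{426} = - \frac{\sqrt{451}}{2343}$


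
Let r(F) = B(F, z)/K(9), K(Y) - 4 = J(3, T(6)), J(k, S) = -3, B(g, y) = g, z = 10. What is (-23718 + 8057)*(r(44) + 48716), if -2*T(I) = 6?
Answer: -763630360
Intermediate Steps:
T(I) = -3 (T(I) = -½*6 = -3)
K(Y) = 1 (K(Y) = 4 - 3 = 1)
r(F) = F (r(F) = F/1 = F*1 = F)
(-23718 + 8057)*(r(44) + 48716) = (-23718 + 8057)*(44 + 48716) = -15661*48760 = -763630360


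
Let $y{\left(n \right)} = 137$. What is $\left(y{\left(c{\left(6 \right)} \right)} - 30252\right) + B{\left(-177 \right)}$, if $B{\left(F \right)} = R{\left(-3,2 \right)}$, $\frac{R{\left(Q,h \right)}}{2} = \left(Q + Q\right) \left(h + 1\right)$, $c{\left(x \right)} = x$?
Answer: $-30151$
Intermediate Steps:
$R{\left(Q,h \right)} = 4 Q \left(1 + h\right)$ ($R{\left(Q,h \right)} = 2 \left(Q + Q\right) \left(h + 1\right) = 2 \cdot 2 Q \left(1 + h\right) = 4 Q \left(1 + h\right)$)
$B{\left(F \right)} = -36$ ($B{\left(F \right)} = 4 \left(-3\right) \left(1 + 2\right) = 4 \left(-3\right) 3 = -36$)
$\left(y{\left(c{\left(6 \right)} \right)} - 30252\right) + B{\left(-177 \right)} = \left(137 - 30252\right) - 36 = -30115 - 36 = -30151$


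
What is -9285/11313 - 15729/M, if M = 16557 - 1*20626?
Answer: 46720504/15344199 ≈ 3.0448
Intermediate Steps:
M = -4069 (M = 16557 - 20626 = -4069)
-9285/11313 - 15729/M = -9285/11313 - 15729/(-4069) = -9285*1/11313 - 15729*(-1/4069) = -3095/3771 + 15729/4069 = 46720504/15344199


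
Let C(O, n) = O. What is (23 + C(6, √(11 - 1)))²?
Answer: 841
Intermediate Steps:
(23 + C(6, √(11 - 1)))² = (23 + 6)² = 29² = 841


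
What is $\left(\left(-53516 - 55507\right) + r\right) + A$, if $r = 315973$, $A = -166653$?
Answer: $40297$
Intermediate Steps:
$\left(\left(-53516 - 55507\right) + r\right) + A = \left(\left(-53516 - 55507\right) + 315973\right) - 166653 = \left(-109023 + 315973\right) - 166653 = 206950 - 166653 = 40297$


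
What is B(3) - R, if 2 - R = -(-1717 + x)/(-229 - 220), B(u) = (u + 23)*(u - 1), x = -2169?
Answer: 18564/449 ≈ 41.345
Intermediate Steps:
B(u) = (-1 + u)*(23 + u) (B(u) = (23 + u)*(-1 + u) = (-1 + u)*(23 + u))
R = 4784/449 (R = 2 - (-1)*(-1717 - 2169)/(-229 - 220) = 2 - (-1)*(-3886/(-449)) = 2 - (-1)*(-3886*(-1/449)) = 2 - (-1)*3886/449 = 2 - 1*(-3886/449) = 2 + 3886/449 = 4784/449 ≈ 10.655)
B(3) - R = (-23 + 3**2 + 22*3) - 1*4784/449 = (-23 + 9 + 66) - 4784/449 = 52 - 4784/449 = 18564/449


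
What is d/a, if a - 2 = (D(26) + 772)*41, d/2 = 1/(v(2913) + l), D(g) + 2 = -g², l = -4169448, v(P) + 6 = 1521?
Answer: -1/8035774824 ≈ -1.2444e-10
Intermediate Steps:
v(P) = 1515 (v(P) = -6 + 1521 = 1515)
D(g) = -2 - g²
d = -2/4167933 (d = 2/(1515 - 4169448) = 2/(-4167933) = 2*(-1/4167933) = -2/4167933 ≈ -4.7985e-7)
a = 3856 (a = 2 + ((-2 - 1*26²) + 772)*41 = 2 + ((-2 - 1*676) + 772)*41 = 2 + ((-2 - 676) + 772)*41 = 2 + (-678 + 772)*41 = 2 + 94*41 = 2 + 3854 = 3856)
d/a = -2/4167933/3856 = -2/4167933*1/3856 = -1/8035774824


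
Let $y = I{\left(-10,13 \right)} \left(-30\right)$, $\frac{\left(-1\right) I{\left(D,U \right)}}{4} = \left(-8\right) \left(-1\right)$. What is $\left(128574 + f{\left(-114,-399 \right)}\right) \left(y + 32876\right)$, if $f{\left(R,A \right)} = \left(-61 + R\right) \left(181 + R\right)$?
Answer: $3953702764$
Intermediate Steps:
$I{\left(D,U \right)} = -32$ ($I{\left(D,U \right)} = - 4 \left(\left(-8\right) \left(-1\right)\right) = \left(-4\right) 8 = -32$)
$y = 960$ ($y = \left(-32\right) \left(-30\right) = 960$)
$\left(128574 + f{\left(-114,-399 \right)}\right) \left(y + 32876\right) = \left(128574 + \left(-11041 + \left(-114\right)^{2} + 120 \left(-114\right)\right)\right) \left(960 + 32876\right) = \left(128574 - 11725\right) 33836 = 116849 \cdot 33836 = 3953702764$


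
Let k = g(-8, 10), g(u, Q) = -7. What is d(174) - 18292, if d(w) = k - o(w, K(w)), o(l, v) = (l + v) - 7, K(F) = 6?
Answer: -18472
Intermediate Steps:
o(l, v) = -7 + l + v
k = -7
d(w) = -6 - w (d(w) = -7 - (-7 + w + 6) = -7 - (-1 + w) = -7 + (1 - w) = -6 - w)
d(174) - 18292 = (-6 - 1*174) - 18292 = (-6 - 174) - 18292 = -180 - 18292 = -18472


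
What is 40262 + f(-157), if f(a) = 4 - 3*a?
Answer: 40737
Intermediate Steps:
40262 + f(-157) = 40262 + (4 - 3*(-157)) = 40262 + (4 + 471) = 40262 + 475 = 40737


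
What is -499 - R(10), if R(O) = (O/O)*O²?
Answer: -599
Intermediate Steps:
R(O) = O² (R(O) = 1*O² = O²)
-499 - R(10) = -499 - 1*10² = -499 - 1*100 = -499 - 100 = -599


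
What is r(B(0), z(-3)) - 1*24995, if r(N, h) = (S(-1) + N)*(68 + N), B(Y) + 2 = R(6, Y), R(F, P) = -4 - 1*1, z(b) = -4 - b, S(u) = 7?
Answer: -24995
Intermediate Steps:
R(F, P) = -5 (R(F, P) = -4 - 1 = -5)
B(Y) = -7 (B(Y) = -2 - 5 = -7)
r(N, h) = (7 + N)*(68 + N)
r(B(0), z(-3)) - 1*24995 = (476 + (-7)**2 + 75*(-7)) - 1*24995 = (476 + 49 - 525) - 24995 = 0 - 24995 = -24995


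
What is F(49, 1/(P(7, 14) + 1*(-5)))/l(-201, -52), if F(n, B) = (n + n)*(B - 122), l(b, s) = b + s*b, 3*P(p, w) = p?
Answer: -47971/41004 ≈ -1.1699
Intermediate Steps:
P(p, w) = p/3
l(b, s) = b + b*s
F(n, B) = 2*n*(-122 + B) (F(n, B) = (2*n)*(-122 + B) = 2*n*(-122 + B))
F(49, 1/(P(7, 14) + 1*(-5)))/l(-201, -52) = (2*49*(-122 + 1/((⅓)*7 + 1*(-5))))/((-201*(1 - 52))) = (2*49*(-122 + 1/(7/3 - 5)))/((-201*(-51))) = (2*49*(-122 + 1/(-8/3)))/10251 = (2*49*(-122 - 3/8))*(1/10251) = (2*49*(-979/8))*(1/10251) = -47971/4*1/10251 = -47971/41004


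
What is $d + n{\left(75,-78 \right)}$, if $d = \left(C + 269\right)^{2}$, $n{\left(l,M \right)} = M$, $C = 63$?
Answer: $110146$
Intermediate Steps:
$d = 110224$ ($d = \left(63 + 269\right)^{2} = 332^{2} = 110224$)
$d + n{\left(75,-78 \right)} = 110224 - 78 = 110146$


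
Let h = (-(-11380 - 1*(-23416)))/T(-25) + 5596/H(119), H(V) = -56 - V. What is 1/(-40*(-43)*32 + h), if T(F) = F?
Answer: 175/9710656 ≈ 1.8021e-5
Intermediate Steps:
h = 78656/175 (h = -(-11380 - 1*(-23416))/(-25) + 5596/(-56 - 1*119) = -(-11380 + 23416)*(-1/25) + 5596/(-56 - 119) = -1*12036*(-1/25) + 5596/(-175) = -12036*(-1/25) + 5596*(-1/175) = 12036/25 - 5596/175 = 78656/175 ≈ 449.46)
1/(-40*(-43)*32 + h) = 1/(-40*(-43)*32 + 78656/175) = 1/(1720*32 + 78656/175) = 1/(55040 + 78656/175) = 1/(9710656/175) = 175/9710656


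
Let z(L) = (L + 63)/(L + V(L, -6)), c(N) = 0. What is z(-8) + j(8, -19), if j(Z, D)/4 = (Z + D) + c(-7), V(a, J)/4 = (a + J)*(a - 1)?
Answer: -21769/496 ≈ -43.889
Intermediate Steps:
V(a, J) = 4*(-1 + a)*(J + a) (V(a, J) = 4*((a + J)*(a - 1)) = 4*((J + a)*(-1 + a)) = 4*((-1 + a)*(J + a)) = 4*(-1 + a)*(J + a))
j(Z, D) = 4*D + 4*Z (j(Z, D) = 4*((Z + D) + 0) = 4*((D + Z) + 0) = 4*(D + Z) = 4*D + 4*Z)
z(L) = (63 + L)/(24 - 27*L + 4*L²) (z(L) = (L + 63)/(L + (-4*(-6) - 4*L + 4*L² + 4*(-6)*L)) = (63 + L)/(L + (24 - 4*L + 4*L² - 24*L)) = (63 + L)/(L + (24 - 28*L + 4*L²)) = (63 + L)/(24 - 27*L + 4*L²))
z(-8) + j(8, -19) = (63 - 8)/(24 - 27*(-8) + 4*(-8)²) + (4*(-19) + 4*8) = 55/(24 + 216 + 4*64) + (-76 + 32) = 55/(24 + 216 + 256) - 44 = 55/496 - 44 = -21769/496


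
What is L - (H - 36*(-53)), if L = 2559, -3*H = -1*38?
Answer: 1915/3 ≈ 638.33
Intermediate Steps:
H = 38/3 (H = -(-1)*38/3 = -⅓*(-38) = 38/3 ≈ 12.667)
L - (H - 36*(-53)) = 2559 - (38/3 - 36*(-53)) = 2559 - (38/3 + 1908) = 2559 - 1*5762/3 = 2559 - 5762/3 = 1915/3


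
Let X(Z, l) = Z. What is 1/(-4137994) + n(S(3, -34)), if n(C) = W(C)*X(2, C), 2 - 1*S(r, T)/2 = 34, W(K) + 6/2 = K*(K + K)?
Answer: 67772065731/4137994 ≈ 16378.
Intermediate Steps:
W(K) = -3 + 2*K² (W(K) = -3 + K*(K + K) = -3 + K*(2*K) = -3 + 2*K²)
S(r, T) = -64 (S(r, T) = 4 - 2*34 = 4 - 68 = -64)
n(C) = -6 + 4*C² (n(C) = (-3 + 2*C²)*2 = -6 + 4*C²)
1/(-4137994) + n(S(3, -34)) = 1/(-4137994) + (-6 + 4*(-64)²) = -1/4137994 + (-6 + 4*4096) = -1/4137994 + (-6 + 16384) = -1/4137994 + 16378 = 67772065731/4137994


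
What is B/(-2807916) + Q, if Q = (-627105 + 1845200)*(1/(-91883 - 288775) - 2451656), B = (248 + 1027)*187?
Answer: -531996182587612357556105/178142614788 ≈ -2.9863e+12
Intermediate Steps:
B = 238425 (B = 1275*187 = 238425)
Q = -1136777986067098655/380658 (Q = 1218095*(1/(-380658) - 2451656) = 1218095*(-1/380658 - 2451656) = 1218095*(-933242469649/380658) = -1136777986067098655/380658 ≈ -2.9863e+12)
B/(-2807916) + Q = 238425/(-2807916) - 1136777986067098655/380658 = 238425*(-1/2807916) - 1136777986067098655/380658 = -79475/935972 - 1136777986067098655/380658 = -531996182587612357556105/178142614788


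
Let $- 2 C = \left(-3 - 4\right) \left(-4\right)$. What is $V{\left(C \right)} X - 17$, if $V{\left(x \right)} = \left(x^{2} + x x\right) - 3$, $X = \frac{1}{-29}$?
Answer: $- \frac{882}{29} \approx -30.414$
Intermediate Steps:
$X = - \frac{1}{29} \approx -0.034483$
$C = -14$ ($C = - \frac{\left(-3 - 4\right) \left(-4\right)}{2} = - \frac{\left(-7\right) \left(-4\right)}{2} = \left(- \frac{1}{2}\right) 28 = -14$)
$V{\left(x \right)} = -3 + 2 x^{2}$ ($V{\left(x \right)} = \left(x^{2} + x^{2}\right) - 3 = 2 x^{2} - 3 = -3 + 2 x^{2}$)
$V{\left(C \right)} X - 17 = \left(-3 + 2 \left(-14\right)^{2}\right) \left(- \frac{1}{29}\right) - 17 = \left(-3 + 2 \cdot 196\right) \left(- \frac{1}{29}\right) - 17 = \left(-3 + 392\right) \left(- \frac{1}{29}\right) - 17 = 389 \left(- \frac{1}{29}\right) - 17 = - \frac{389}{29} - 17 = - \frac{882}{29}$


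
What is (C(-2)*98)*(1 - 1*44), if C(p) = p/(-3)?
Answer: -8428/3 ≈ -2809.3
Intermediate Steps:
C(p) = -p/3 (C(p) = p*(-1/3) = -p/3)
(C(-2)*98)*(1 - 1*44) = (-1/3*(-2)*98)*(1 - 1*44) = ((2/3)*98)*(1 - 44) = (196/3)*(-43) = -8428/3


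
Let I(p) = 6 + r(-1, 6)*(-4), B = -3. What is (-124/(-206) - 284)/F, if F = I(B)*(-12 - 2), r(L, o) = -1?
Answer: 417/206 ≈ 2.0243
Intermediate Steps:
I(p) = 10 (I(p) = 6 - 1*(-4) = 6 + 4 = 10)
F = -140 (F = 10*(-12 - 2) = 10*(-14) = -140)
(-124/(-206) - 284)/F = (-124/(-206) - 284)/(-140) = (-124*(-1/206) - 284)*(-1/140) = (62/103 - 284)*(-1/140) = -29190/103*(-1/140) = 417/206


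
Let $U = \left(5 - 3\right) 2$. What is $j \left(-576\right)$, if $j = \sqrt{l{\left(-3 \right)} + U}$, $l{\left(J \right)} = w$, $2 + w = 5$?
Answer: $- 576 \sqrt{7} \approx -1524.0$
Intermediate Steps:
$w = 3$ ($w = -2 + 5 = 3$)
$l{\left(J \right)} = 3$
$U = 4$ ($U = 2 \cdot 2 = 4$)
$j = \sqrt{7}$ ($j = \sqrt{3 + 4} = \sqrt{7} \approx 2.6458$)
$j \left(-576\right) = \sqrt{7} \left(-576\right) = - 576 \sqrt{7}$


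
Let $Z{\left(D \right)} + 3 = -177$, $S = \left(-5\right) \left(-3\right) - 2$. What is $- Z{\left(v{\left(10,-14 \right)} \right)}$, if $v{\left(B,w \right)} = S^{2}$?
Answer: $180$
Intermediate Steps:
$S = 13$ ($S = 15 - 2 = 13$)
$v{\left(B,w \right)} = 169$ ($v{\left(B,w \right)} = 13^{2} = 169$)
$Z{\left(D \right)} = -180$ ($Z{\left(D \right)} = -3 - 177 = -180$)
$- Z{\left(v{\left(10,-14 \right)} \right)} = \left(-1\right) \left(-180\right) = 180$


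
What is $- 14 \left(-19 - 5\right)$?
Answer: $336$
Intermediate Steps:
$- 14 \left(-19 - 5\right) = \left(-14\right) \left(-24\right) = 336$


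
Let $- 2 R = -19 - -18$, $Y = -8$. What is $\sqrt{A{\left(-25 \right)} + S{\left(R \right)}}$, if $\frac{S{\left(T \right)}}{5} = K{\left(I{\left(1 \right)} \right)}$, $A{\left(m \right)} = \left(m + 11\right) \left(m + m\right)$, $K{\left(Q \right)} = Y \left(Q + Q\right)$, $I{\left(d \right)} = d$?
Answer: $2 \sqrt{155} \approx 24.9$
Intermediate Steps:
$K{\left(Q \right)} = - 16 Q$ ($K{\left(Q \right)} = - 8 \left(Q + Q\right) = - 8 \cdot 2 Q = - 16 Q$)
$R = \frac{1}{2}$ ($R = - \frac{-19 - -18}{2} = - \frac{-19 + 18}{2} = \left(- \frac{1}{2}\right) \left(-1\right) = \frac{1}{2} \approx 0.5$)
$A{\left(m \right)} = 2 m \left(11 + m\right)$ ($A{\left(m \right)} = \left(11 + m\right) 2 m = 2 m \left(11 + m\right)$)
$S{\left(T \right)} = -80$ ($S{\left(T \right)} = 5 \left(\left(-16\right) 1\right) = 5 \left(-16\right) = -80$)
$\sqrt{A{\left(-25 \right)} + S{\left(R \right)}} = \sqrt{2 \left(-25\right) \left(11 - 25\right) - 80} = \sqrt{2 \left(-25\right) \left(-14\right) - 80} = \sqrt{700 - 80} = \sqrt{620} = 2 \sqrt{155}$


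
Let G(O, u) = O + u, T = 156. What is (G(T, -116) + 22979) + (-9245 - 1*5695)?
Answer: 8079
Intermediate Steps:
(G(T, -116) + 22979) + (-9245 - 1*5695) = ((156 - 116) + 22979) + (-9245 - 1*5695) = (40 + 22979) + (-9245 - 5695) = 23019 - 14940 = 8079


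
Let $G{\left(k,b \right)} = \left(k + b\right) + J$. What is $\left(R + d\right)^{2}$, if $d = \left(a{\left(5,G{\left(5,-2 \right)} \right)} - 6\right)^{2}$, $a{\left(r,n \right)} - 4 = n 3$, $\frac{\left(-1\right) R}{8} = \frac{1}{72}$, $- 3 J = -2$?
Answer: $\frac{529984}{81} \approx 6543.0$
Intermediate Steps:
$J = \frac{2}{3}$ ($J = \left(- \frac{1}{3}\right) \left(-2\right) = \frac{2}{3} \approx 0.66667$)
$G{\left(k,b \right)} = \frac{2}{3} + b + k$ ($G{\left(k,b \right)} = \left(k + b\right) + \frac{2}{3} = \left(b + k\right) + \frac{2}{3} = \frac{2}{3} + b + k$)
$R = - \frac{1}{9}$ ($R = - \frac{8}{72} = \left(-8\right) \frac{1}{72} = - \frac{1}{9} \approx -0.11111$)
$a{\left(r,n \right)} = 4 + 3 n$ ($a{\left(r,n \right)} = 4 + n 3 = 4 + 3 n$)
$d = 81$ ($d = \left(\left(4 + 3 \left(\frac{2}{3} - 2 + 5\right)\right) - 6\right)^{2} = \left(\left(4 + 3 \cdot \frac{11}{3}\right) - 6\right)^{2} = \left(\left(4 + 11\right) - 6\right)^{2} = \left(15 - 6\right)^{2} = 9^{2} = 81$)
$\left(R + d\right)^{2} = \left(- \frac{1}{9} + 81\right)^{2} = \left(\frac{728}{9}\right)^{2} = \frac{529984}{81}$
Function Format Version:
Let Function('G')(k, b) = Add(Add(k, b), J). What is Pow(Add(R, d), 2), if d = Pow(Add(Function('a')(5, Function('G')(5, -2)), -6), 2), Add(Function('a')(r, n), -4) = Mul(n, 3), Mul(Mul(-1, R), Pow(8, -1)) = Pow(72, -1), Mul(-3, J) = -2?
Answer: Rational(529984, 81) ≈ 6543.0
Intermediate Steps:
J = Rational(2, 3) (J = Mul(Rational(-1, 3), -2) = Rational(2, 3) ≈ 0.66667)
Function('G')(k, b) = Add(Rational(2, 3), b, k) (Function('G')(k, b) = Add(Add(k, b), Rational(2, 3)) = Add(Add(b, k), Rational(2, 3)) = Add(Rational(2, 3), b, k))
R = Rational(-1, 9) (R = Mul(-8, Pow(72, -1)) = Mul(-8, Rational(1, 72)) = Rational(-1, 9) ≈ -0.11111)
Function('a')(r, n) = Add(4, Mul(3, n)) (Function('a')(r, n) = Add(4, Mul(n, 3)) = Add(4, Mul(3, n)))
d = 81 (d = Pow(Add(Add(4, Mul(3, Add(Rational(2, 3), -2, 5))), -6), 2) = Pow(Add(Add(4, Mul(3, Rational(11, 3))), -6), 2) = Pow(Add(Add(4, 11), -6), 2) = Pow(Add(15, -6), 2) = Pow(9, 2) = 81)
Pow(Add(R, d), 2) = Pow(Add(Rational(-1, 9), 81), 2) = Pow(Rational(728, 9), 2) = Rational(529984, 81)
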